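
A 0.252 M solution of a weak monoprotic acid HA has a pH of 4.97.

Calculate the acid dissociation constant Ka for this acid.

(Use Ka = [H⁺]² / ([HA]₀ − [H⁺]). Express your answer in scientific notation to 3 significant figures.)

[H⁺] = 10^(−pH) = 10^(−4.97) = 1.072e-05 M. For HA ⇌ H⁺ + A⁻, Ka = [H⁺][A⁻]/[HA] = [H⁺]² / ([HA]₀ − [H⁺]) = (1.072e-05)² / (0.252 − 1.072e-05) = 4.56e-10.

K_a = 4.56e-10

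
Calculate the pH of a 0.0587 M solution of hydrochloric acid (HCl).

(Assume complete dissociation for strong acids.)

[H⁺] = 0.0587 M for strong acid. pH = -log[H⁺] = -log(0.0587)

pH = 1.23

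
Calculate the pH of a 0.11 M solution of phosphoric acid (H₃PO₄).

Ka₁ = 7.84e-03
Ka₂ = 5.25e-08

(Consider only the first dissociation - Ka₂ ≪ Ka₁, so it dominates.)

First dissociation dominates. From Ka₁ = [H⁺][HA⁻]/[H₂A], x² + Ka₁·x − Ka₁·C = 0 with C = 0.11 M and Ka₁ = 7.84e-03. Solving: [H⁺] = (−Ka₁ + √(Ka₁² + 4·Ka₁·C)) / 2 = 2.5707e-02 M. pH = -log(2.5707e-02) = 1.59.

pH = 1.59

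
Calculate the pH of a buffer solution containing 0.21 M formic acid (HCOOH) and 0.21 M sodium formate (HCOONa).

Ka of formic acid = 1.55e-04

pKa = -log(1.55e-04) = 3.81. pH = pKa + log([A⁻]/[HA]) = 3.81 + log(0.21/0.21)

pH = 3.81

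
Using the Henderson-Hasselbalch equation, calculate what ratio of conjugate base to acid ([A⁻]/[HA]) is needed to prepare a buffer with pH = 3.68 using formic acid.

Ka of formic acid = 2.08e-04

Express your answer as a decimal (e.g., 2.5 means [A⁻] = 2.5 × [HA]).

pKa = -log(2.08e-04) = 3.6819. pH = pKa + log([A⁻]/[HA]), so log([A⁻]/[HA]) = pH − pKa = 3.68 − 3.6819 = -0.0019. [A⁻]/[HA] = 10^(-0.0019) = 0.996

[A⁻]/[HA] = 0.996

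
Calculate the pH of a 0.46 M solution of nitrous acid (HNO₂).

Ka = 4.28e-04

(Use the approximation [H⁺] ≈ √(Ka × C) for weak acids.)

[H⁺] = √(Ka × C) = √(4.28e-04 × 0.46) = 1.4031e-02. pH = -log(1.4031e-02)

pH = 1.85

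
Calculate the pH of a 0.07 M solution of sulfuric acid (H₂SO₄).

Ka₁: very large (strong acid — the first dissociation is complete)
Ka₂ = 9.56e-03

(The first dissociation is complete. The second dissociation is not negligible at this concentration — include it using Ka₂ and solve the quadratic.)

First dissociation is complete: [H⁺]₀ = [HSO₄⁻]₀ = C = 0.07 M. Second dissociation HSO₄⁻ ⇌ H⁺ + SO₄²⁻: let x = [SO₄²⁻]. Ka₂ = (C + x)·x / (C − x) = 9.56e-03 → x² + (C + Ka₂)·x − Ka₂·C = 0 → x² + 0.07956·x − 6.692e-04 = 0. x = (−0.07956 + √(0.07956² + 4 × 6.692e-04)) / 2 = 7.6715e-03 M. [H⁺] = C + x = 0.07 + 7.6715e-03 = 7.7672e-02 M. pH = -log(7.7672e-02) = 1.11.

pH = 1.11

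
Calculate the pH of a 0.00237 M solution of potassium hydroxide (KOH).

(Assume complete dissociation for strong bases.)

[OH⁻] = 0.00237 M for strong base. pOH = -log[OH⁻] = 2.63, pH = 14 - pOH

pH = 11.37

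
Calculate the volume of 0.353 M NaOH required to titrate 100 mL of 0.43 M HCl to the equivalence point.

At equivalence: moles acid = moles base. moles HCl = 0.43 × 100/1000 = 0.043 mol. V_base = moles / 0.353 × 1000 = 121.8 mL.

V_{base} = 121.8 mL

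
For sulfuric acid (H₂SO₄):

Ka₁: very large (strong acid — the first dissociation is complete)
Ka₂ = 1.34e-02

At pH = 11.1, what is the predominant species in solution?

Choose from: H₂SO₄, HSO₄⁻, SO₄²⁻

The first dissociation is complete, so H₂SO₄ itself is never the predominant species in water; pKa₂ = -log(1.34e-02) = 1.87. For a polyprotic acid the predominant species crosses at each pKa: below pKa_n the protonated form dominates, above it the deprotonated form does. At pH = 11.1, the predominant species is SO₄²⁻.

SO₄²⁻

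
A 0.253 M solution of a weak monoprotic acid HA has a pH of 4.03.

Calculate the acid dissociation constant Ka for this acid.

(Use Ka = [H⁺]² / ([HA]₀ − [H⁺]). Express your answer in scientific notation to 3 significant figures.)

[H⁺] = 10^(−pH) = 10^(−4.03) = 9.333e-05 M. For HA ⇌ H⁺ + A⁻, Ka = [H⁺][A⁻]/[HA] = [H⁺]² / ([HA]₀ − [H⁺]) = (9.333e-05)² / (0.253 − 9.333e-05) = 3.44e-08.

K_a = 3.44e-08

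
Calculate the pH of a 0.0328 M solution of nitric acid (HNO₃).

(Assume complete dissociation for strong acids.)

[H⁺] = 0.0328 M for strong acid. pH = -log[H⁺] = -log(0.0328)

pH = 1.48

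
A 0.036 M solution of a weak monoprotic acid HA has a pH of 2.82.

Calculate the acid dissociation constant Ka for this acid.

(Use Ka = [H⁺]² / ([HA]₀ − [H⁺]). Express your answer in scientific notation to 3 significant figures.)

[H⁺] = 10^(−pH) = 10^(−2.82) = 1.514e-03 M. For HA ⇌ H⁺ + A⁻, Ka = [H⁺][A⁻]/[HA] = [H⁺]² / ([HA]₀ − [H⁺]) = (1.514e-03)² / (0.036 − 1.514e-03) = 6.64e-05.

K_a = 6.64e-05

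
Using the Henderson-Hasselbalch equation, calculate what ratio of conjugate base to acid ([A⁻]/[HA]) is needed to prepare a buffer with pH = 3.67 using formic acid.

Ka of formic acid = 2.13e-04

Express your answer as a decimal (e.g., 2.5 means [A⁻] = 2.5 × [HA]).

pKa = -log(2.13e-04) = 3.6716. pH = pKa + log([A⁻]/[HA]), so log([A⁻]/[HA]) = pH − pKa = 3.67 − 3.6716 = -0.0016. [A⁻]/[HA] = 10^(-0.0016) = 0.996

[A⁻]/[HA] = 0.996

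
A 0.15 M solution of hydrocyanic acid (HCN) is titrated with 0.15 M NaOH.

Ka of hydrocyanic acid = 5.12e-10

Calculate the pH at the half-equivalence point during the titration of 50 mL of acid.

At half-equivalence [HA] = [A⁻], so Henderson-Hasselbalch gives pH = pKa = -log(5.12e-10) = 9.29.

pH = pKa = 9.29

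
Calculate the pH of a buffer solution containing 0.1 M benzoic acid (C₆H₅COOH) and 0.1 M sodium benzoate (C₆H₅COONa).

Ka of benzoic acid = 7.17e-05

pKa = -log(7.17e-05) = 4.14. pH = pKa + log([A⁻]/[HA]) = 4.14 + log(0.1/0.1)

pH = 4.14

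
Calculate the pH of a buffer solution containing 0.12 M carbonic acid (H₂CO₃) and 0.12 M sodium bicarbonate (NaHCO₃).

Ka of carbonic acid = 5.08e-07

pKa = -log(5.08e-07) = 6.29. pH = pKa + log([A⁻]/[HA]) = 6.29 + log(0.12/0.12)

pH = 6.29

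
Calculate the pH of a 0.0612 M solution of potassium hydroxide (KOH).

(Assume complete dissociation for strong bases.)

[OH⁻] = 0.0612 M for strong base. pOH = -log[OH⁻] = 1.21, pH = 14 - pOH

pH = 12.79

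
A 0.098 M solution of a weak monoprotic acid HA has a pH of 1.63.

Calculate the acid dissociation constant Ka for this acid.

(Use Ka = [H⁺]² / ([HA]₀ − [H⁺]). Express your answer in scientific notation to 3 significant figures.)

[H⁺] = 10^(−pH) = 10^(−1.63) = 2.344e-02 M. For HA ⇌ H⁺ + A⁻, Ka = [H⁺][A⁻]/[HA] = [H⁺]² / ([HA]₀ − [H⁺]) = (2.344e-02)² / (0.098 − 2.344e-02) = 7.37e-03.

K_a = 7.37e-03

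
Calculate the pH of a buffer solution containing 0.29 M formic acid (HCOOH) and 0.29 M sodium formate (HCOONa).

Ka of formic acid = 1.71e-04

pKa = -log(1.71e-04) = 3.77. pH = pKa + log([A⁻]/[HA]) = 3.77 + log(0.29/0.29)

pH = 3.77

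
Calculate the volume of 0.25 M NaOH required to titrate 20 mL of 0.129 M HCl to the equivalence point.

At equivalence: moles acid = moles base. moles HCl = 0.129 × 20/1000 = 0.00258 mol. V_base = moles / 0.25 × 1000 = 10.3 mL.

V_{base} = 10.3 mL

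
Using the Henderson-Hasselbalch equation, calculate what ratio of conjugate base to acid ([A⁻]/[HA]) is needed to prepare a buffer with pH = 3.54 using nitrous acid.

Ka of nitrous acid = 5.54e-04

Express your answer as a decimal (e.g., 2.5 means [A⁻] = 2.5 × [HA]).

pKa = -log(5.54e-04) = 3.2565. pH = pKa + log([A⁻]/[HA]), so log([A⁻]/[HA]) = pH − pKa = 3.54 − 3.2565 = 0.2835. [A⁻]/[HA] = 10^(0.2835) = 1.92

[A⁻]/[HA] = 1.92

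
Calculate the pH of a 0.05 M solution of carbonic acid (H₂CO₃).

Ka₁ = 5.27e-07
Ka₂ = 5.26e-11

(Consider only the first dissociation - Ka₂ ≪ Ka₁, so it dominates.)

First dissociation dominates. From Ka₁ = [H⁺][HA⁻]/[H₂A], x² + Ka₁·x − Ka₁·C = 0 with C = 0.05 M and Ka₁ = 5.27e-07. Solving: [H⁺] = (−Ka₁ + √(Ka₁² + 4·Ka₁·C)) / 2 = 1.6206e-04 M. pH = -log(1.6206e-04) = 3.79.

pH = 3.79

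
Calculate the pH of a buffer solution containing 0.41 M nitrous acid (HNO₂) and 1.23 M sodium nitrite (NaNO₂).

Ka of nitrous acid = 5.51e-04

pKa = -log(5.51e-04) = 3.26. pH = pKa + log([A⁻]/[HA]) = 3.26 + log(1.23/0.41)

pH = 3.74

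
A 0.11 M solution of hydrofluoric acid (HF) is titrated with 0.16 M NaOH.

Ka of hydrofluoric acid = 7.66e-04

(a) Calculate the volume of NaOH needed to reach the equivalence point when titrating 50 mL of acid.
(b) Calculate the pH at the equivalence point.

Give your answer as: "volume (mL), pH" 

moles acid = 0.11 × 50/1000 = 0.0055 mol; V_base = moles/0.16 × 1000 = 34.4 mL. At equivalence only the conjugate base is present: [A⁻] = 0.0055/0.084 = 6.5185e-02 M. Kb = Kw/Ka = 1.31e-11; [OH⁻] = √(Kb × [A⁻]) = 9.2249e-07; pOH = 6.04; pH = 14 - pOH = 7.96.

V = 34.4 mL, pH = 7.96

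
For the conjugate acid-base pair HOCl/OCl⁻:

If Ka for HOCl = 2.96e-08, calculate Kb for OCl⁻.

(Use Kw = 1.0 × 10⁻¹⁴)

For a conjugate pair Ka × Kb = Kw, so Kb = Kw/Ka = 1.0 × 10⁻¹⁴ / 2.96e-08 = 3.38e-07.

K_b = 3.38e-07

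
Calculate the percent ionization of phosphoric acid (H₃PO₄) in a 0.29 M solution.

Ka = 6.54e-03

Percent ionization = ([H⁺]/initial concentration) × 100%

Using Ka equilibrium: x² + Ka×x - Ka×C = 0. Solving: [H⁺] = 4.0403e-02. Percent = (4.0403e-02/0.29) × 100

Percent ionization = 13.9%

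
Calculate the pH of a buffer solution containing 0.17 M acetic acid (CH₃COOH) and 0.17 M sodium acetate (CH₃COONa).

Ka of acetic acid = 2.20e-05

pKa = -log(2.20e-05) = 4.66. pH = pKa + log([A⁻]/[HA]) = 4.66 + log(0.17/0.17)

pH = 4.66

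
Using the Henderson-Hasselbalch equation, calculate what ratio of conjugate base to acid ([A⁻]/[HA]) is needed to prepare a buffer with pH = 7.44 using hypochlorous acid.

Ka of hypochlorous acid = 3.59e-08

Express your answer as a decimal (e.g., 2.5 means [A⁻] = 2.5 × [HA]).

pKa = -log(3.59e-08) = 7.4449. pH = pKa + log([A⁻]/[HA]), so log([A⁻]/[HA]) = pH − pKa = 7.44 − 7.4449 = -0.0049. [A⁻]/[HA] = 10^(-0.0049) = 0.989

[A⁻]/[HA] = 0.989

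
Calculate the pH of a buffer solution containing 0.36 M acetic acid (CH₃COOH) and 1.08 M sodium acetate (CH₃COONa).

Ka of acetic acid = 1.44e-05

pKa = -log(1.44e-05) = 4.84. pH = pKa + log([A⁻]/[HA]) = 4.84 + log(1.08/0.36)

pH = 5.32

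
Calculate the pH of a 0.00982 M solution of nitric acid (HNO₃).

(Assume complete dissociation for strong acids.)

[H⁺] = 0.00982 M for strong acid. pH = -log[H⁺] = -log(0.00982)

pH = 2.01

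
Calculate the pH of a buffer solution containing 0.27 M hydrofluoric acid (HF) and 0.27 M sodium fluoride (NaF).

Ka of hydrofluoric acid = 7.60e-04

pKa = -log(7.60e-04) = 3.12. pH = pKa + log([A⁻]/[HA]) = 3.12 + log(0.27/0.27)

pH = 3.12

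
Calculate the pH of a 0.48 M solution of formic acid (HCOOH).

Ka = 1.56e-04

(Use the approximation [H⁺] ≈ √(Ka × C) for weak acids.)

[H⁺] = √(Ka × C) = √(1.56e-04 × 0.48) = 8.6533e-03. pH = -log(8.6533e-03)

pH = 2.06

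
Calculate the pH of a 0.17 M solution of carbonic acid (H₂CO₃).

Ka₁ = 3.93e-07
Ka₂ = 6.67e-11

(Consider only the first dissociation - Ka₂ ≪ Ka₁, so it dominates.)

First dissociation dominates. From Ka₁ = [H⁺][HA⁻]/[H₂A], x² + Ka₁·x − Ka₁·C = 0 with C = 0.17 M and Ka₁ = 3.93e-07. Solving: [H⁺] = (−Ka₁ + √(Ka₁² + 4·Ka₁·C)) / 2 = 2.5828e-04 M. pH = -log(2.5828e-04) = 3.59.

pH = 3.59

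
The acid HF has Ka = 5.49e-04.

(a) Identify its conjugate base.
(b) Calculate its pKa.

(a) The conjugate base is formed by removing one H⁺ from HF, giving F⁻. (b) pKa = -log(Ka) = -log(5.49e-04) = 3.26.

Conjugate base: F⁻; pK_a = 3.26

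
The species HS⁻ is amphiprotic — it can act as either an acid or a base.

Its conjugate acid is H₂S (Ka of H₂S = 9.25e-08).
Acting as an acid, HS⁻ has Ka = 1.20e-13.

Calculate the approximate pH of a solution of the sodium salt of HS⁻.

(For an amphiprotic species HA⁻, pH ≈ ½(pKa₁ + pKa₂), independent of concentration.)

pKa₁ = -log(9.25e-08) = 7.03; pKa₂ = -log(1.20e-13) = 12.92. For an amphiprotic species, pH ≈ ½(pKa₁ + pKa₂) = ½(7.03 + 12.92) = 9.98.

pH = 9.98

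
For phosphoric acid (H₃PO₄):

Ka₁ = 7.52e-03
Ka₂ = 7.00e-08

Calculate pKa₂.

pKa₂ = -log(Ka₂) = -log(7.00e-08) = 7.15.

pK_{a2} = 7.15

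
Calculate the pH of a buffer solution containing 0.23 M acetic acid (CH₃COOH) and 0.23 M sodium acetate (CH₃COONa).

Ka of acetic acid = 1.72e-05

pKa = -log(1.72e-05) = 4.76. pH = pKa + log([A⁻]/[HA]) = 4.76 + log(0.23/0.23)

pH = 4.76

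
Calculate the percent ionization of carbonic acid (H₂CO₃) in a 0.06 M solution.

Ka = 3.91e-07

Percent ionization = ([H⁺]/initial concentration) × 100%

Using Ka equilibrium: x² + Ka×x - Ka×C = 0. Solving: [H⁺] = 1.5297e-04. Percent = (1.5297e-04/0.06) × 100

Percent ionization = 0.255%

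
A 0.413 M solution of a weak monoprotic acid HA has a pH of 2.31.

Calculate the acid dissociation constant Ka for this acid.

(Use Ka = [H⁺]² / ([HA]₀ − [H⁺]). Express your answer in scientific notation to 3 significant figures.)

[H⁺] = 10^(−pH) = 10^(−2.31) = 4.898e-03 M. For HA ⇌ H⁺ + A⁻, Ka = [H⁺][A⁻]/[HA] = [H⁺]² / ([HA]₀ − [H⁺]) = (4.898e-03)² / (0.413 − 4.898e-03) = 5.88e-05.

K_a = 5.88e-05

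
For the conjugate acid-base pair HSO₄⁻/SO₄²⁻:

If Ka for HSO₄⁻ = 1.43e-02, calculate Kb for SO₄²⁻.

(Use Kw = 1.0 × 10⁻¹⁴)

For a conjugate pair Ka × Kb = Kw, so Kb = Kw/Ka = 1.0 × 10⁻¹⁴ / 1.43e-02 = 6.99e-13.

K_b = 6.99e-13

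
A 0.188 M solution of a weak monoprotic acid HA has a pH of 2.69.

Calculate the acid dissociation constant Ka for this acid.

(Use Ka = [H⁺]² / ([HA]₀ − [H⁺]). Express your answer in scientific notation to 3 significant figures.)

[H⁺] = 10^(−pH) = 10^(−2.69) = 2.042e-03 M. For HA ⇌ H⁺ + A⁻, Ka = [H⁺][A⁻]/[HA] = [H⁺]² / ([HA]₀ − [H⁺]) = (2.042e-03)² / (0.188 − 2.042e-03) = 2.24e-05.

K_a = 2.24e-05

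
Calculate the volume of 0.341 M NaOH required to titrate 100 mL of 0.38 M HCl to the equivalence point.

At equivalence: moles acid = moles base. moles HCl = 0.38 × 100/1000 = 0.038 mol. V_base = moles / 0.341 × 1000 = 111.4 mL.

V_{base} = 111.4 mL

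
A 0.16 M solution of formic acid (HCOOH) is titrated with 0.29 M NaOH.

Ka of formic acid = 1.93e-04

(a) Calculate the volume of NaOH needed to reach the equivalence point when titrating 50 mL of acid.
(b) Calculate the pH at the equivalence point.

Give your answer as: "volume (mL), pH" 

moles acid = 0.16 × 50/1000 = 0.008 mol; V_base = moles/0.29 × 1000 = 27.6 mL. At equivalence only the conjugate base is present: [A⁻] = 0.008/0.078 = 1.0311e-01 M. Kb = Kw/Ka = 5.18e-11; [OH⁻] = √(Kb × [A⁻]) = 2.3114e-06; pOH = 5.64; pH = 14 - pOH = 8.36.

V = 27.6 mL, pH = 8.36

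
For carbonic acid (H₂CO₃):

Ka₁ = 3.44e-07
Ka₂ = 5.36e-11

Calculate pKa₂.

pKa₂ = -log(Ka₂) = -log(5.36e-11) = 10.27.

pK_{a2} = 10.27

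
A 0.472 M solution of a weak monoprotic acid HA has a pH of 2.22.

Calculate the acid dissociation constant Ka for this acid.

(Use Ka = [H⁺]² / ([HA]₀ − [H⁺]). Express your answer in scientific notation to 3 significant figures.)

[H⁺] = 10^(−pH) = 10^(−2.22) = 6.026e-03 M. For HA ⇌ H⁺ + A⁻, Ka = [H⁺][A⁻]/[HA] = [H⁺]² / ([HA]₀ − [H⁺]) = (6.026e-03)² / (0.472 − 6.026e-03) = 7.79e-05.

K_a = 7.79e-05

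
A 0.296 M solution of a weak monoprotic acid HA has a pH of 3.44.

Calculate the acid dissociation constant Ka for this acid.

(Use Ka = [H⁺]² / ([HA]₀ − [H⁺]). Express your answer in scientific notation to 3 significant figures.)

[H⁺] = 10^(−pH) = 10^(−3.44) = 3.631e-04 M. For HA ⇌ H⁺ + A⁻, Ka = [H⁺][A⁻]/[HA] = [H⁺]² / ([HA]₀ − [H⁺]) = (3.631e-04)² / (0.296 − 3.631e-04) = 4.46e-07.

K_a = 4.46e-07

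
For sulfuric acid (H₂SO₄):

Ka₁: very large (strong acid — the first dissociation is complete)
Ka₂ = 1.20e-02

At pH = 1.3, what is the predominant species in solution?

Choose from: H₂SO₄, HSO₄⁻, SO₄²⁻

The first dissociation is complete, so H₂SO₄ itself is never the predominant species in water; pKa₂ = -log(1.20e-02) = 1.92. For a polyprotic acid the predominant species crosses at each pKa: below pKa_n the protonated form dominates, above it the deprotonated form does. At pH = 1.3, the predominant species is HSO₄⁻.

HSO₄⁻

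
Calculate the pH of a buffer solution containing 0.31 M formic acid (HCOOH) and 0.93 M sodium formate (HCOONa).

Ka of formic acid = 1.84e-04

pKa = -log(1.84e-04) = 3.74. pH = pKa + log([A⁻]/[HA]) = 3.74 + log(0.93/0.31)

pH = 4.21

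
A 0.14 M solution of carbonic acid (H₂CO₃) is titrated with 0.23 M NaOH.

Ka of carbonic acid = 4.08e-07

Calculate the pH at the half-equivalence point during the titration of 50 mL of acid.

At half-equivalence [HA] = [A⁻], so Henderson-Hasselbalch gives pH = pKa = -log(4.08e-07) = 6.39.

pH = pKa = 6.39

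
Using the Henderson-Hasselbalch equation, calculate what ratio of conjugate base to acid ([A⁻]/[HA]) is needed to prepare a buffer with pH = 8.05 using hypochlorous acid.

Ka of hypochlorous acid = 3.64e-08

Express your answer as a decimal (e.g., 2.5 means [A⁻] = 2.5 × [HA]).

pKa = -log(3.64e-08) = 7.4389. pH = pKa + log([A⁻]/[HA]), so log([A⁻]/[HA]) = pH − pKa = 8.05 − 7.4389 = 0.6111. [A⁻]/[HA] = 10^(0.6111) = 4.08

[A⁻]/[HA] = 4.08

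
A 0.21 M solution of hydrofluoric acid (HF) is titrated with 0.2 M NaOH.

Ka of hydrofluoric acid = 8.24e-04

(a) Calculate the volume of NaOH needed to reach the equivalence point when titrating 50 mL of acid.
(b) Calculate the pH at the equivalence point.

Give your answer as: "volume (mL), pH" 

moles acid = 0.21 × 50/1000 = 0.0105 mol; V_base = moles/0.2 × 1000 = 52.5 mL. At equivalence only the conjugate base is present: [A⁻] = 0.0105/0.102 = 1.0244e-01 M. Kb = Kw/Ka = 1.21e-11; [OH⁻] = √(Kb × [A⁻]) = 1.1150e-06; pOH = 5.95; pH = 14 - pOH = 8.05.

V = 52.5 mL, pH = 8.05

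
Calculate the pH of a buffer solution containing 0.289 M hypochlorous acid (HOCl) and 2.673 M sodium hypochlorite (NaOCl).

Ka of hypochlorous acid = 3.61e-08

pKa = -log(3.61e-08) = 7.44. pH = pKa + log([A⁻]/[HA]) = 7.44 + log(2.673/0.289)

pH = 8.41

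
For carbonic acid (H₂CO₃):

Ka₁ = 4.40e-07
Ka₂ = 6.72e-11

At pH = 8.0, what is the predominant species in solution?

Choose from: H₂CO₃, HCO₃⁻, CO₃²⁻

pKa₁ = 6.36, pKa₂ = 10.17. For a polyprotic acid the predominant species crosses at each pKa: below pKa_n the protonated form dominates, above it the deprotonated form does. At pH = 8.0, the predominant species is HCO₃⁻.

HCO₃⁻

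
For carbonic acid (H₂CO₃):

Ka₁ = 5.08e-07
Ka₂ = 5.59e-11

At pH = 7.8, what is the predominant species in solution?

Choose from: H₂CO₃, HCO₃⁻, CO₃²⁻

pKa₁ = 6.29, pKa₂ = 10.25. For a polyprotic acid the predominant species crosses at each pKa: below pKa_n the protonated form dominates, above it the deprotonated form does. At pH = 7.8, the predominant species is HCO₃⁻.

HCO₃⁻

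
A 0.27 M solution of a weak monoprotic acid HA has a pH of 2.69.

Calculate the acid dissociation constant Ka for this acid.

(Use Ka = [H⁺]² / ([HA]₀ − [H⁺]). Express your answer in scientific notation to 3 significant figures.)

[H⁺] = 10^(−pH) = 10^(−2.69) = 2.042e-03 M. For HA ⇌ H⁺ + A⁻, Ka = [H⁺][A⁻]/[HA] = [H⁺]² / ([HA]₀ − [H⁺]) = (2.042e-03)² / (0.27 − 2.042e-03) = 1.56e-05.

K_a = 1.56e-05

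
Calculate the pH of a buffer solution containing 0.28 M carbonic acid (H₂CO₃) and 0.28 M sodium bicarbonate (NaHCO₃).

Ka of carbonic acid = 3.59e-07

pKa = -log(3.59e-07) = 6.44. pH = pKa + log([A⁻]/[HA]) = 6.44 + log(0.28/0.28)

pH = 6.44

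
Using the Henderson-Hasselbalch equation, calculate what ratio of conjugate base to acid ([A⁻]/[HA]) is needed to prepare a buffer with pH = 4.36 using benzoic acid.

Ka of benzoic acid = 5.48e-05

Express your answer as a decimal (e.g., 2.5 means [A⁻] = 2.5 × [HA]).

pKa = -log(5.48e-05) = 4.2612. pH = pKa + log([A⁻]/[HA]), so log([A⁻]/[HA]) = pH − pKa = 4.36 − 4.2612 = 0.0988. [A⁻]/[HA] = 10^(0.0988) = 1.26

[A⁻]/[HA] = 1.26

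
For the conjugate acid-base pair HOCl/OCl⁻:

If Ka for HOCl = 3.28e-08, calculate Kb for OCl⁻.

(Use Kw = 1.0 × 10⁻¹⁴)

For a conjugate pair Ka × Kb = Kw, so Kb = Kw/Ka = 1.0 × 10⁻¹⁴ / 3.28e-08 = 3.05e-07.

K_b = 3.05e-07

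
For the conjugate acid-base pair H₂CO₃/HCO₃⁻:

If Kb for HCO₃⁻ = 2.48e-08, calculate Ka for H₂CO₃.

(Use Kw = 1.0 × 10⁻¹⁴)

For a conjugate pair Ka × Kb = Kw, so Ka = Kw/Kb = 1.0 × 10⁻¹⁴ / 2.48e-08 = 4.03e-07.

K_a = 4.03e-07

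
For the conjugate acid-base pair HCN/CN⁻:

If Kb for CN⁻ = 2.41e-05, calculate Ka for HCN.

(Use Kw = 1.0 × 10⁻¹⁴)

For a conjugate pair Ka × Kb = Kw, so Ka = Kw/Kb = 1.0 × 10⁻¹⁴ / 2.41e-05 = 4.15e-10.

K_a = 4.15e-10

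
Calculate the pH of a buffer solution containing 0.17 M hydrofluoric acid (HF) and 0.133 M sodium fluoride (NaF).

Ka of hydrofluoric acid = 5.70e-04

pKa = -log(5.70e-04) = 3.24. pH = pKa + log([A⁻]/[HA]) = 3.24 + log(0.133/0.17)

pH = 3.14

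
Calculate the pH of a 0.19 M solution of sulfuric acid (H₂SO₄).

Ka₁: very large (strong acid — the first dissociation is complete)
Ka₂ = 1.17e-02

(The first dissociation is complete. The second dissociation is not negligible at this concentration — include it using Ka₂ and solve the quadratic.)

First dissociation is complete: [H⁺]₀ = [HSO₄⁻]₀ = C = 0.19 M. Second dissociation HSO₄⁻ ⇌ H⁺ + SO₄²⁻: let x = [SO₄²⁻]. Ka₂ = (C + x)·x / (C − x) = 1.17e-02 → x² + (C + Ka₂)·x − Ka₂·C = 0 → x² + 0.20170·x − 2.223e-03 = 0. x = (−0.20170 + √(0.20170² + 4 × 2.223e-03)) / 2 = 1.0477e-02 M. [H⁺] = C + x = 0.19 + 1.0477e-02 = 2.0048e-01 M. pH = -log(2.0048e-01) = 0.70.

pH = 0.70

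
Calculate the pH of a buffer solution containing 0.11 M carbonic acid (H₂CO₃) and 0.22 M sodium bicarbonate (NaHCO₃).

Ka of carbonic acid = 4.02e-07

pKa = -log(4.02e-07) = 6.40. pH = pKa + log([A⁻]/[HA]) = 6.40 + log(0.22/0.11)

pH = 6.70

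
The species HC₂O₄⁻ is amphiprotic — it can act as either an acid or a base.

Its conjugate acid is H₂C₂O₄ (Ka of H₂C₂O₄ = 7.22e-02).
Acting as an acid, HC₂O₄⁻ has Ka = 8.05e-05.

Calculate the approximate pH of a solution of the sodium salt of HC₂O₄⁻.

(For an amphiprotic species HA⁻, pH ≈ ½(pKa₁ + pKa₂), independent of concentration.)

pKa₁ = -log(7.22e-02) = 1.14; pKa₂ = -log(8.05e-05) = 4.09. For an amphiprotic species, pH ≈ ½(pKa₁ + pKa₂) = ½(1.14 + 4.09) = 2.62.

pH = 2.62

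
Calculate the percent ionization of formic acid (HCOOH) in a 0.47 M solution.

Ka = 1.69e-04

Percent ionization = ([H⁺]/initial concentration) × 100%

Using Ka equilibrium: x² + Ka×x - Ka×C = 0. Solving: [H⁺] = 8.8283e-03. Percent = (8.8283e-03/0.47) × 100

Percent ionization = 1.88%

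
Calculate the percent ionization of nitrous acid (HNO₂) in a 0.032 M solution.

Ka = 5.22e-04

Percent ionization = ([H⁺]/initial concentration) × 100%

Using Ka equilibrium: x² + Ka×x - Ka×C = 0. Solving: [H⁺] = 3.8344e-03. Percent = (3.8344e-03/0.032) × 100

Percent ionization = 12%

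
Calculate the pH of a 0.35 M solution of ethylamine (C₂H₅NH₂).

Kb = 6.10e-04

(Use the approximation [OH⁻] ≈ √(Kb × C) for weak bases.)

[OH⁻] = √(Kb × C) = √(6.10e-04 × 0.35) = 1.4612e-02. pOH = 1.84, pH = 14 - pOH

pH = 12.16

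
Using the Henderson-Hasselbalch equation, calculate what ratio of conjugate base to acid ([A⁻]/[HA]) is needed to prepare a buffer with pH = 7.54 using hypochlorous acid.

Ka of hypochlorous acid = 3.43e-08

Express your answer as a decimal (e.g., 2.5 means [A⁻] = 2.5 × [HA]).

pKa = -log(3.43e-08) = 7.4647. pH = pKa + log([A⁻]/[HA]), so log([A⁻]/[HA]) = pH − pKa = 7.54 − 7.4647 = 0.0753. [A⁻]/[HA] = 10^(0.0753) = 1.19

[A⁻]/[HA] = 1.19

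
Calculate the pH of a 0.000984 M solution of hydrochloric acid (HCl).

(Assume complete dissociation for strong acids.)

[H⁺] = 0.000984 M for strong acid. pH = -log[H⁺] = -log(0.000984)

pH = 3.01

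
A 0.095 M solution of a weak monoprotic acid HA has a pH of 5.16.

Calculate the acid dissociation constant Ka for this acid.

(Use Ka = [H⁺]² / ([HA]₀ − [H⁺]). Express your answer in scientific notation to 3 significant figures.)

[H⁺] = 10^(−pH) = 10^(−5.16) = 6.918e-06 M. For HA ⇌ H⁺ + A⁻, Ka = [H⁺][A⁻]/[HA] = [H⁺]² / ([HA]₀ − [H⁺]) = (6.918e-06)² / (0.095 − 6.918e-06) = 5.04e-10.

K_a = 5.04e-10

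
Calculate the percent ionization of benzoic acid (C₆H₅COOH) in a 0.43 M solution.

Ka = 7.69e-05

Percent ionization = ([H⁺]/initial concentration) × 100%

Using Ka equilibrium: x² + Ka×x - Ka×C = 0. Solving: [H⁺] = 5.7121e-03. Percent = (5.7121e-03/0.43) × 100

Percent ionization = 1.33%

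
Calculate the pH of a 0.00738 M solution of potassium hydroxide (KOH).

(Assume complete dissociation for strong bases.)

[OH⁻] = 0.00738 M for strong base. pOH = -log[OH⁻] = 2.13, pH = 14 - pOH

pH = 11.87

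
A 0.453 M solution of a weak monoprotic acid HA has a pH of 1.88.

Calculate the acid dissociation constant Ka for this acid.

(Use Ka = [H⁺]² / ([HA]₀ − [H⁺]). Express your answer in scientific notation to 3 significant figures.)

[H⁺] = 10^(−pH) = 10^(−1.88) = 1.318e-02 M. For HA ⇌ H⁺ + A⁻, Ka = [H⁺][A⁻]/[HA] = [H⁺]² / ([HA]₀ − [H⁺]) = (1.318e-02)² / (0.453 − 1.318e-02) = 3.95e-04.

K_a = 3.95e-04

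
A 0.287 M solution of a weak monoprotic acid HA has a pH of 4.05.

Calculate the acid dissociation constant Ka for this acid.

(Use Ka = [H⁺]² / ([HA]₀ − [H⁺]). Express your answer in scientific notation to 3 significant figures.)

[H⁺] = 10^(−pH) = 10^(−4.05) = 8.913e-05 M. For HA ⇌ H⁺ + A⁻, Ka = [H⁺][A⁻]/[HA] = [H⁺]² / ([HA]₀ − [H⁺]) = (8.913e-05)² / (0.287 − 8.913e-05) = 2.77e-08.

K_a = 2.77e-08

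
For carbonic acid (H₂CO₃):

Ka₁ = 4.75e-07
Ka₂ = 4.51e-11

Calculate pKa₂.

pKa₂ = -log(Ka₂) = -log(4.51e-11) = 10.35.

pK_{a2} = 10.35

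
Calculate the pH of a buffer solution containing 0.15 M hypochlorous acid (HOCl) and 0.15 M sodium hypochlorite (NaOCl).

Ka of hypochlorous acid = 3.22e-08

pKa = -log(3.22e-08) = 7.49. pH = pKa + log([A⁻]/[HA]) = 7.49 + log(0.15/0.15)

pH = 7.49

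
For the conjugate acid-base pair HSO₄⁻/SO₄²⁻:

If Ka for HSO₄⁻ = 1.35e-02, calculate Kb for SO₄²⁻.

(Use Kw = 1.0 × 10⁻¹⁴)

For a conjugate pair Ka × Kb = Kw, so Kb = Kw/Ka = 1.0 × 10⁻¹⁴ / 1.35e-02 = 7.41e-13.

K_b = 7.41e-13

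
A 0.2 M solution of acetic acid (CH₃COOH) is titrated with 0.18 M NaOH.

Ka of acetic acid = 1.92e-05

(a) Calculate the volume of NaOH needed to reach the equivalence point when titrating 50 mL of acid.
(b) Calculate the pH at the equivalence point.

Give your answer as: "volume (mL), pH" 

moles acid = 0.2 × 50/1000 = 0.01 mol; V_base = moles/0.18 × 1000 = 55.6 mL. At equivalence only the conjugate base is present: [A⁻] = 0.01/0.106 = 9.4737e-02 M. Kb = Kw/Ka = 5.21e-10; [OH⁻] = √(Kb × [A⁻]) = 7.0244e-06; pOH = 5.15; pH = 14 - pOH = 8.85.

V = 55.6 mL, pH = 8.85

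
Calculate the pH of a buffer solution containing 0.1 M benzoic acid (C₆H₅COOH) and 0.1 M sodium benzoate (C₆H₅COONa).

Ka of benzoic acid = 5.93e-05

pKa = -log(5.93e-05) = 4.23. pH = pKa + log([A⁻]/[HA]) = 4.23 + log(0.1/0.1)

pH = 4.23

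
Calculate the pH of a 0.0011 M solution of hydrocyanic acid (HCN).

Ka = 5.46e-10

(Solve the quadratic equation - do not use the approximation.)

x² + Ka×x - Ka×C = 0. Using quadratic formula: [H⁺] = 7.7471e-07

pH = 6.11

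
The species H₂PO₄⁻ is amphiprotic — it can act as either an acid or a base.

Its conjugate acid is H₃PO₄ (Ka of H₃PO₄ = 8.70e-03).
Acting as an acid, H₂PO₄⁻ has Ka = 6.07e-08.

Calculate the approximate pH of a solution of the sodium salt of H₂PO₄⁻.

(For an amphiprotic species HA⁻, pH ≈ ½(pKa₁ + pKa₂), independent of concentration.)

pKa₁ = -log(8.70e-03) = 2.06; pKa₂ = -log(6.07e-08) = 7.22. For an amphiprotic species, pH ≈ ½(pKa₁ + pKa₂) = ½(2.06 + 7.22) = 4.64.

pH = 4.64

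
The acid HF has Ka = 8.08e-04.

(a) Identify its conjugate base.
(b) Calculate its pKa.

(a) The conjugate base is formed by removing one H⁺ from HF, giving F⁻. (b) pKa = -log(Ka) = -log(8.08e-04) = 3.09.

Conjugate base: F⁻; pK_a = 3.09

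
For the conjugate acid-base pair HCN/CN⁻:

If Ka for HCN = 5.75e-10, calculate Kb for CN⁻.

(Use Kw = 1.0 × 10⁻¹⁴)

For a conjugate pair Ka × Kb = Kw, so Kb = Kw/Ka = 1.0 × 10⁻¹⁴ / 5.75e-10 = 1.74e-05.

K_b = 1.74e-05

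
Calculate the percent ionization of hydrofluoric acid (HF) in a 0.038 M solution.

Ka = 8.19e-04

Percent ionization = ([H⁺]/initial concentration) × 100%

Using Ka equilibrium: x² + Ka×x - Ka×C = 0. Solving: [H⁺] = 5.1842e-03. Percent = (5.1842e-03/0.038) × 100

Percent ionization = 13.6%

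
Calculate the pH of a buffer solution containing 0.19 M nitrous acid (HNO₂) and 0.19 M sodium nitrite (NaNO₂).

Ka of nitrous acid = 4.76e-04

pKa = -log(4.76e-04) = 3.32. pH = pKa + log([A⁻]/[HA]) = 3.32 + log(0.19/0.19)

pH = 3.32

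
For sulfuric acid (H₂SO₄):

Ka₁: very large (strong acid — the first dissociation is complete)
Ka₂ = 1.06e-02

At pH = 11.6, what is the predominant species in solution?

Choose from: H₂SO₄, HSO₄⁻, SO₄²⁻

The first dissociation is complete, so H₂SO₄ itself is never the predominant species in water; pKa₂ = -log(1.06e-02) = 1.97. For a polyprotic acid the predominant species crosses at each pKa: below pKa_n the protonated form dominates, above it the deprotonated form does. At pH = 11.6, the predominant species is SO₄²⁻.

SO₄²⁻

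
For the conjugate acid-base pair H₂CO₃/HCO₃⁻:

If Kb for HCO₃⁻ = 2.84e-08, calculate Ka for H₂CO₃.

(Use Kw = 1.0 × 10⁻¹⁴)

For a conjugate pair Ka × Kb = Kw, so Ka = Kw/Kb = 1.0 × 10⁻¹⁴ / 2.84e-08 = 3.52e-07.

K_a = 3.52e-07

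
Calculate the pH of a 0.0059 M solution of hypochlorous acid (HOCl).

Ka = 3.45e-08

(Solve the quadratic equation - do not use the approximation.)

x² + Ka×x - Ka×C = 0. Using quadratic formula: [H⁺] = 1.4250e-05

pH = 4.85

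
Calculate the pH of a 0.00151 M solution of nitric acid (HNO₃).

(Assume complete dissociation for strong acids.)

[H⁺] = 0.00151 M for strong acid. pH = -log[H⁺] = -log(0.00151)

pH = 2.82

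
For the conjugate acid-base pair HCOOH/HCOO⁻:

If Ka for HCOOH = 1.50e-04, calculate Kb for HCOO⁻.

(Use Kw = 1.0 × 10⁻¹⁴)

For a conjugate pair Ka × Kb = Kw, so Kb = Kw/Ka = 1.0 × 10⁻¹⁴ / 1.50e-04 = 6.67e-11.

K_b = 6.67e-11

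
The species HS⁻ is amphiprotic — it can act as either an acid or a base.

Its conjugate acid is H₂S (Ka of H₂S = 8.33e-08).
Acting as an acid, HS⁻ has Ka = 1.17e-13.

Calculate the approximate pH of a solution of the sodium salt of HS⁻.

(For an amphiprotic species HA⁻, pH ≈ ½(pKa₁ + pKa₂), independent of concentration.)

pKa₁ = -log(8.33e-08) = 7.08; pKa₂ = -log(1.17e-13) = 12.93. For an amphiprotic species, pH ≈ ½(pKa₁ + pKa₂) = ½(7.08 + 12.93) = 10.01.

pH = 10.01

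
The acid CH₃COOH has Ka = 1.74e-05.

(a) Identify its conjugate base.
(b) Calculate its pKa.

(a) The conjugate base is formed by removing one H⁺ from CH₃COOH, giving CH₃COO⁻. (b) pKa = -log(Ka) = -log(1.74e-05) = 4.76.

Conjugate base: CH₃COO⁻; pK_a = 4.76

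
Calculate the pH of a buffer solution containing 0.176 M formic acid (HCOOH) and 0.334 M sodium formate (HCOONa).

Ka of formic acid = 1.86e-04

pKa = -log(1.86e-04) = 3.73. pH = pKa + log([A⁻]/[HA]) = 3.73 + log(0.334/0.176)

pH = 4.01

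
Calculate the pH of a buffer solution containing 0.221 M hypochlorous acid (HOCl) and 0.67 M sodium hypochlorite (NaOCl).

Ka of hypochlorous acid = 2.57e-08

pKa = -log(2.57e-08) = 7.59. pH = pKa + log([A⁻]/[HA]) = 7.59 + log(0.67/0.221)

pH = 8.07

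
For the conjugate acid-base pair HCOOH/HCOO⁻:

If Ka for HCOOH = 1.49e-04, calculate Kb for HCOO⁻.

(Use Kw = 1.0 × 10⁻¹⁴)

For a conjugate pair Ka × Kb = Kw, so Kb = Kw/Ka = 1.0 × 10⁻¹⁴ / 1.49e-04 = 6.71e-11.

K_b = 6.71e-11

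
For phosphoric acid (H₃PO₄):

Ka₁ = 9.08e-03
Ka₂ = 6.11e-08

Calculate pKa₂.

pKa₂ = -log(Ka₂) = -log(6.11e-08) = 7.21.

pK_{a2} = 7.21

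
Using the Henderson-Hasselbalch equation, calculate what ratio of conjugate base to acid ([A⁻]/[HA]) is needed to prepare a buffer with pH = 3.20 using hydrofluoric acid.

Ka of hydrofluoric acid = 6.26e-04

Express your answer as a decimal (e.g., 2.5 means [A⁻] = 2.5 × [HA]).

pKa = -log(6.26e-04) = 3.2034. pH = pKa + log([A⁻]/[HA]), so log([A⁻]/[HA]) = pH − pKa = 3.20 − 3.2034 = -0.0034. [A⁻]/[HA] = 10^(-0.0034) = 0.992

[A⁻]/[HA] = 0.992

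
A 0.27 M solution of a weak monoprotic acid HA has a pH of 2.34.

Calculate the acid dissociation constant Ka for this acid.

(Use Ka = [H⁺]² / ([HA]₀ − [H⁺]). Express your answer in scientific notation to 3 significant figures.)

[H⁺] = 10^(−pH) = 10^(−2.34) = 4.571e-03 M. For HA ⇌ H⁺ + A⁻, Ka = [H⁺][A⁻]/[HA] = [H⁺]² / ([HA]₀ − [H⁺]) = (4.571e-03)² / (0.27 − 4.571e-03) = 7.87e-05.

K_a = 7.87e-05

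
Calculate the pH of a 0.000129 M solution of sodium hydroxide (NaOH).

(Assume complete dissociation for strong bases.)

[OH⁻] = 0.000129 M for strong base. pOH = -log[OH⁻] = 3.89, pH = 14 - pOH

pH = 10.11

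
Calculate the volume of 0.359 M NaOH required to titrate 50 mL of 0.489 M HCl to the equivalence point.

At equivalence: moles acid = moles base. moles HCl = 0.489 × 50/1000 = 0.02445 mol. V_base = moles / 0.359 × 1000 = 68.1 mL.

V_{base} = 68.1 mL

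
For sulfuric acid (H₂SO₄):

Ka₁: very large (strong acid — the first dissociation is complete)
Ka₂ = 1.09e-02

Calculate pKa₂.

pKa₂ = -log(Ka₂) = -log(1.09e-02) = 1.96.

pK_{a2} = 1.96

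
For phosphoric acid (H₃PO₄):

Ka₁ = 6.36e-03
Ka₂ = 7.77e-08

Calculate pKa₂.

pKa₂ = -log(Ka₂) = -log(7.77e-08) = 7.11.

pK_{a2} = 7.11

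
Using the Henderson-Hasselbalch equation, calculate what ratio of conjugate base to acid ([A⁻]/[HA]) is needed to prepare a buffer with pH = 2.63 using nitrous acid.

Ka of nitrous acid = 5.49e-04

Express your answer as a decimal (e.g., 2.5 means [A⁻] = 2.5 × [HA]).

pKa = -log(5.49e-04) = 3.2604. pH = pKa + log([A⁻]/[HA]), so log([A⁻]/[HA]) = pH − pKa = 2.63 − 3.2604 = -0.6304. [A⁻]/[HA] = 10^(-0.6304) = 0.234

[A⁻]/[HA] = 0.234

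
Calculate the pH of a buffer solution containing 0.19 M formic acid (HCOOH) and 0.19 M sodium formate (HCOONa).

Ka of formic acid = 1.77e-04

pKa = -log(1.77e-04) = 3.75. pH = pKa + log([A⁻]/[HA]) = 3.75 + log(0.19/0.19)

pH = 3.75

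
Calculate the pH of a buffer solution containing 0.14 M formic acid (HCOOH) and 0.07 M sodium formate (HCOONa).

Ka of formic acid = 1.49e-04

pKa = -log(1.49e-04) = 3.83. pH = pKa + log([A⁻]/[HA]) = 3.83 + log(0.07/0.14)

pH = 3.53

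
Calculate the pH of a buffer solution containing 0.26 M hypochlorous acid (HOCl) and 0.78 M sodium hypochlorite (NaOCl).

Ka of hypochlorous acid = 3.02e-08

pKa = -log(3.02e-08) = 7.52. pH = pKa + log([A⁻]/[HA]) = 7.52 + log(0.78/0.26)

pH = 8.00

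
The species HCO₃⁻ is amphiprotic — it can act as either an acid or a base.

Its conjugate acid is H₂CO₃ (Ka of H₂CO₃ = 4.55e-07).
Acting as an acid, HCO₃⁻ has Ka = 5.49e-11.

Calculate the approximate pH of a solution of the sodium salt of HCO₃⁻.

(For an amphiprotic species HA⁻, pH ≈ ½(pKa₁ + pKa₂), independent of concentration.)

pKa₁ = -log(4.55e-07) = 6.34; pKa₂ = -log(5.49e-11) = 10.26. For an amphiprotic species, pH ≈ ½(pKa₁ + pKa₂) = ½(6.34 + 10.26) = 8.30.

pH = 8.30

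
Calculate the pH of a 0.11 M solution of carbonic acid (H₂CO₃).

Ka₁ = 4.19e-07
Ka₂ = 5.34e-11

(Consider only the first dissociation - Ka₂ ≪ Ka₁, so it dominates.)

First dissociation dominates. From Ka₁ = [H⁺][HA⁻]/[H₂A], x² + Ka₁·x − Ka₁·C = 0 with C = 0.11 M and Ka₁ = 4.19e-07. Solving: [H⁺] = (−Ka₁ + √(Ka₁² + 4·Ka₁·C)) / 2 = 2.1448e-04 M. pH = -log(2.1448e-04) = 3.67.

pH = 3.67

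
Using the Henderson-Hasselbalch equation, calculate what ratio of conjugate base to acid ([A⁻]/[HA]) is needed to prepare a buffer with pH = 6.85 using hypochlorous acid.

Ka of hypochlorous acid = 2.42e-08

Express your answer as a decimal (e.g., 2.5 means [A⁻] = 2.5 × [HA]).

pKa = -log(2.42e-08) = 7.6162. pH = pKa + log([A⁻]/[HA]), so log([A⁻]/[HA]) = pH − pKa = 6.85 − 7.6162 = -0.7662. [A⁻]/[HA] = 10^(-0.7662) = 0.171

[A⁻]/[HA] = 0.171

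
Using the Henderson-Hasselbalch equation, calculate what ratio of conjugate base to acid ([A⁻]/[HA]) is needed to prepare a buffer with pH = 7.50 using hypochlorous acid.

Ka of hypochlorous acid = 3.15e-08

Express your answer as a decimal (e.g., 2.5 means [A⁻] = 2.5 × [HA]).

pKa = -log(3.15e-08) = 7.5017. pH = pKa + log([A⁻]/[HA]), so log([A⁻]/[HA]) = pH − pKa = 7.50 − 7.5017 = -0.0017. [A⁻]/[HA] = 10^(-0.0017) = 0.996

[A⁻]/[HA] = 0.996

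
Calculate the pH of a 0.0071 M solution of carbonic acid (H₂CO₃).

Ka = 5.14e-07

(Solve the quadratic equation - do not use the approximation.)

x² + Ka×x - Ka×C = 0. Using quadratic formula: [H⁺] = 6.0154e-05

pH = 4.22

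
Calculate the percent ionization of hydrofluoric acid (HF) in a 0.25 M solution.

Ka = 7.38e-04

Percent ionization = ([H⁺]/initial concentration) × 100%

Using Ka equilibrium: x² + Ka×x - Ka×C = 0. Solving: [H⁺] = 1.3219e-02. Percent = (1.3219e-02/0.25) × 100

Percent ionization = 5.29%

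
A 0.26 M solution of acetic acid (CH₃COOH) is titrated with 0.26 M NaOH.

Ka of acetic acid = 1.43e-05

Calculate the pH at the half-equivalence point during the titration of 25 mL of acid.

At half-equivalence [HA] = [A⁻], so Henderson-Hasselbalch gives pH = pKa = -log(1.43e-05) = 4.84.

pH = pKa = 4.84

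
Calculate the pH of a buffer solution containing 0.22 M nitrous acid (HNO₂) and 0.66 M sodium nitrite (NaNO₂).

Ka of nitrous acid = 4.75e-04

pKa = -log(4.75e-04) = 3.32. pH = pKa + log([A⁻]/[HA]) = 3.32 + log(0.66/0.22)

pH = 3.80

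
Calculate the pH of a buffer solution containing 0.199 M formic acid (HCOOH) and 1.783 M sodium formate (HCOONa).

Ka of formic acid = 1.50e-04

pKa = -log(1.50e-04) = 3.82. pH = pKa + log([A⁻]/[HA]) = 3.82 + log(1.783/0.199)

pH = 4.78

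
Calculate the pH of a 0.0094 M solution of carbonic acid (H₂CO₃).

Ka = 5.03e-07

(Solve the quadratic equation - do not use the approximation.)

x² + Ka×x - Ka×C = 0. Using quadratic formula: [H⁺] = 6.8511e-05

pH = 4.16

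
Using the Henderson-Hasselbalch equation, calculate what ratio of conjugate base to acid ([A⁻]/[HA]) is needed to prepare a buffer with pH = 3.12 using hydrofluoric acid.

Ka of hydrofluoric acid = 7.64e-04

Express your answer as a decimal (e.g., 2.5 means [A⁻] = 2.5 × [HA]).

pKa = -log(7.64e-04) = 3.1169. pH = pKa + log([A⁻]/[HA]), so log([A⁻]/[HA]) = pH − pKa = 3.12 − 3.1169 = 0.0031. [A⁻]/[HA] = 10^(0.0031) = 1.01

[A⁻]/[HA] = 1.01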